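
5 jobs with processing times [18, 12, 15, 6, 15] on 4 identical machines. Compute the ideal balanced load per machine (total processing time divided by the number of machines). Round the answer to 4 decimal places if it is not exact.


Total processing time = 18 + 12 + 15 + 6 + 15 = 66
Number of machines = 4
Ideal balanced load = 66 / 4 = 16.5

16.5


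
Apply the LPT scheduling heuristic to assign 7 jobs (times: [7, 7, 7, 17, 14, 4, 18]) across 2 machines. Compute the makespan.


Sort jobs in decreasing order (LPT): [18, 17, 14, 7, 7, 7, 4]
Assign each job to the least loaded machine:
  Machine 1: jobs [18, 7, 7, 4], load = 36
  Machine 2: jobs [17, 14, 7], load = 38
Makespan = max load = 38

38


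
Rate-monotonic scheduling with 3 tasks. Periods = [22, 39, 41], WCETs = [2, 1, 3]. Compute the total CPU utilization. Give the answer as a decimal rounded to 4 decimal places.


Compute individual utilizations (exact fractions):
  Task 1: C/T = 2/22 = 1/11 (approx. 0.0909)
  Task 2: C/T = 1/39 (approx. 0.0256)
  Task 3: C/T = 3/41 (approx. 0.0732)
Total utilization U = 1/11 + 1/39 + 3/41 = 3337/17589
Rounded to 4 decimal places: U = 0.1897
RM (Liu & Layland) bound for 3 tasks = 0.779763; compare with U = 3337/17589 (approx. 0.189721)
U <= bound, so schedulable by RM sufficient condition.

0.1897


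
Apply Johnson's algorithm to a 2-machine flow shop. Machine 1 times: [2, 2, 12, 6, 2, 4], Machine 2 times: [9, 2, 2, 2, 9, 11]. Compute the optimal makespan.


Apply Johnson's rule:
  Group 1 (a <= b): [(1, 2, 9), (2, 2, 2), (5, 2, 9), (6, 4, 11)]
  Group 2 (a > b): [(3, 12, 2), (4, 6, 2)]
Optimal job order: [1, 2, 5, 6, 3, 4]
Schedule:
  Job 1: M1 done at 2, M2 done at 11
  Job 2: M1 done at 4, M2 done at 13
  Job 5: M1 done at 6, M2 done at 22
  Job 6: M1 done at 10, M2 done at 33
  Job 3: M1 done at 22, M2 done at 35
  Job 4: M1 done at 28, M2 done at 37
Makespan = 37

37


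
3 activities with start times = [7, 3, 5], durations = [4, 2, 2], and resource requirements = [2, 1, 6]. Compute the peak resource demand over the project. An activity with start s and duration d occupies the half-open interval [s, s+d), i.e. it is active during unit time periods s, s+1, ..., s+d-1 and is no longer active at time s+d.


Each activity i is active on [start_i, start_i + duration_i).
Compute total resource usage per time slot:
  t=0: active resources = [], total = 0
  t=1: active resources = [], total = 0
  t=2: active resources = [], total = 0
  t=3: active resources = [1], total = 1
  t=4: active resources = [1], total = 1
  t=5: active resources = [6], total = 6
  t=6: active resources = [6], total = 6
  t=7: active resources = [2], total = 2
  t=8: active resources = [2], total = 2
  t=9: active resources = [2], total = 2
  t=10: active resources = [2], total = 2
Peak resource demand = 6

6


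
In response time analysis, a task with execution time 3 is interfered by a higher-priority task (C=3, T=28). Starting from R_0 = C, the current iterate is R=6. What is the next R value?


R_next = C + ceil(R_prev / T_hp) * C_hp
ceil(6 / 28) = ceil(0.2143) = 1
Interference = 1 * 3 = 3
R_next = 3 + 3 = 6
R_next = R_prev, so the iteration has converged (response time = 6).

6


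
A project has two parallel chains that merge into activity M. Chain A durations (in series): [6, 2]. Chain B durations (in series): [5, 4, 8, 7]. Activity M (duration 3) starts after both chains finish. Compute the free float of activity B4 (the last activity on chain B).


ES(B4) = sum of predecessors on chain B = 17
EF(B4) = ES + duration = 17 + 7 = 24
Successor of B4 is M. ES(M) = max(sum(A), sum(B)) = max(8, 24) = 24
Free float = ES(successor) - EF(current) = 24 - 24 = 0

0


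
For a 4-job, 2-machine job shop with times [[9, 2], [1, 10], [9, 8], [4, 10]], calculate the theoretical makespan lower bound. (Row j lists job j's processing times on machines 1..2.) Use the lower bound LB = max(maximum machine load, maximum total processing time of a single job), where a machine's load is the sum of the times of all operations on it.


Machine loads:
  Machine 1: 9 + 1 + 9 + 4 = 23
  Machine 2: 2 + 10 + 8 + 10 = 30
Max machine load = 30
Job totals:
  Job 1: 11
  Job 2: 11
  Job 3: 17
  Job 4: 14
Max job total = 17
Lower bound = max(30, 17) = 30

30


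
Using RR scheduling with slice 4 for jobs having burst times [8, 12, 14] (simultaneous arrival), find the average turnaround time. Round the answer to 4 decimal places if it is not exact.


Time quantum = 4
Execution trace:
  J1 runs 4 units, time = 4
  J2 runs 4 units, time = 8
  J3 runs 4 units, time = 12
  J1 runs 4 units, time = 16
  J2 runs 4 units, time = 20
  J3 runs 4 units, time = 24
  J2 runs 4 units, time = 28
  J3 runs 4 units, time = 32
  J3 runs 2 units, time = 34
Finish times: [16, 28, 34]
Average turnaround = 78/3 = 26.0

26.0


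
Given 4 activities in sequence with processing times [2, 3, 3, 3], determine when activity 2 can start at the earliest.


Activity 2 starts after activities 1 through 1 complete.
Predecessor durations: [2]
ES = 2 = 2

2


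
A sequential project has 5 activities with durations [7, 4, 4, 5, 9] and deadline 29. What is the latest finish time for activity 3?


LF(activity 3) = deadline - sum of successor durations
Successors: activities 4 through 5 with durations [5, 9]
Sum of successor durations = 14
LF = 29 - 14 = 15

15


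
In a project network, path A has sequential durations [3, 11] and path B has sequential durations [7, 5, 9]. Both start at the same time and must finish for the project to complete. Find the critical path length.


Path A total = 3 + 11 = 14
Path B total = 7 + 5 + 9 = 21
Critical path = longest path = max(14, 21) = 21

21


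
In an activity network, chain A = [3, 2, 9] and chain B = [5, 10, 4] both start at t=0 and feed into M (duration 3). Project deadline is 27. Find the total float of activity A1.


Forward pass: ES(A1) = sum of predecessors on chain A = 0
EF = ES + duration = 0 + 3 = 3
Backward pass: LF(M) = deadline = 27; LS(M) = 27 - 3 = 24
LF(A1) = LS(M) - sum(successors on chain A) = 24 - 11 = 13
LS = LF - duration = 13 - 3 = 10
Total float = LS - ES = 10 - 0 = 10

10


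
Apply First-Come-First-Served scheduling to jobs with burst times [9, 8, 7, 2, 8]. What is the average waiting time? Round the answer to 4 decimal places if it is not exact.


FCFS order (as given): [9, 8, 7, 2, 8]
Waiting times:
  Job 1: wait = 0
  Job 2: wait = 9
  Job 3: wait = 17
  Job 4: wait = 24
  Job 5: wait = 26
Sum of waiting times = 76
Average waiting time = 76/5 = 15.2

15.2


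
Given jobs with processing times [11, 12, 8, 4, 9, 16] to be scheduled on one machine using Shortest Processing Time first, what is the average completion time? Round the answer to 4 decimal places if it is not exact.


Sort jobs by processing time (SPT order): [4, 8, 9, 11, 12, 16]
Compute completion times sequentially:
  Job 1: processing = 4, completes at 4
  Job 2: processing = 8, completes at 12
  Job 3: processing = 9, completes at 21
  Job 4: processing = 11, completes at 32
  Job 5: processing = 12, completes at 44
  Job 6: processing = 16, completes at 60
Sum of completion times = 173
Average completion time = 173/6 = 28.8333

28.8333


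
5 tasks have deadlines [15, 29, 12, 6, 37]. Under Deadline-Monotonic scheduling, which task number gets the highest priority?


Sort tasks by relative deadline (ascending):
  Task 4: deadline = 6
  Task 3: deadline = 12
  Task 1: deadline = 15
  Task 2: deadline = 29
  Task 5: deadline = 37
Priority order (highest first): [4, 3, 1, 2, 5]
Highest priority task = 4

4


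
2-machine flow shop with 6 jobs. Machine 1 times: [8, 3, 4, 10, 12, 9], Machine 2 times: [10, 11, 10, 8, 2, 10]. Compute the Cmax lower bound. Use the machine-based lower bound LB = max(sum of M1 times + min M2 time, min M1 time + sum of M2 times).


LB1 = sum(M1 times) + min(M2 times) = 46 + 2 = 48
LB2 = min(M1 times) + sum(M2 times) = 3 + 51 = 54
Lower bound = max(LB1, LB2) = max(48, 54) = 54

54


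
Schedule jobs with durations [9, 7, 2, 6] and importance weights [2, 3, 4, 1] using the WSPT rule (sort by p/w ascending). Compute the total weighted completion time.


Compute p/w ratios and sort ascending (WSPT): [(2, 4), (7, 3), (9, 2), (6, 1)]
Compute weighted completion times:
  Job (p=2,w=4): C=2, w*C=4*2=8
  Job (p=7,w=3): C=9, w*C=3*9=27
  Job (p=9,w=2): C=18, w*C=2*18=36
  Job (p=6,w=1): C=24, w*C=1*24=24
Total weighted completion time = 95

95


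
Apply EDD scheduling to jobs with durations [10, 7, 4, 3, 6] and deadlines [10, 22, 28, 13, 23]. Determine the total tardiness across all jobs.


Sort by due date (EDD order): [(10, 10), (3, 13), (7, 22), (6, 23), (4, 28)]
Compute completion times and tardiness:
  Job 1: p=10, d=10, C=10, tardiness=max(0,10-10)=0
  Job 2: p=3, d=13, C=13, tardiness=max(0,13-13)=0
  Job 3: p=7, d=22, C=20, tardiness=max(0,20-22)=0
  Job 4: p=6, d=23, C=26, tardiness=max(0,26-23)=3
  Job 5: p=4, d=28, C=30, tardiness=max(0,30-28)=2
Total tardiness = 5

5


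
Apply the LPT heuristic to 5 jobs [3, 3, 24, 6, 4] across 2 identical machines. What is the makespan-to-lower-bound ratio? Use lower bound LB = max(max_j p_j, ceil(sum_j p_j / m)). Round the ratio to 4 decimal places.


LPT order: [24, 6, 4, 3, 3]
Machine loads after assignment: [24, 16]
LPT makespan = 24
Lower bound = max(max_job, ceil(total/2)) = max(24, 20) = 24
Ratio = 24 / 24 = 1.0

1.0


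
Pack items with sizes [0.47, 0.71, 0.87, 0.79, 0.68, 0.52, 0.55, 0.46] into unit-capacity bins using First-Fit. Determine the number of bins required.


Place items sequentially using First-Fit:
  Item 0.47 -> new Bin 1
  Item 0.71 -> new Bin 2
  Item 0.87 -> new Bin 3
  Item 0.79 -> new Bin 4
  Item 0.68 -> new Bin 5
  Item 0.52 -> Bin 1 (now 0.99)
  Item 0.55 -> new Bin 6
  Item 0.46 -> new Bin 7
Total bins used = 7

7


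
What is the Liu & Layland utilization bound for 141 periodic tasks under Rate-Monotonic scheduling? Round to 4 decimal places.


Compute 2^(1/141) = 1.0049280405
Subtract 1: 1.0049280405 - 1 = 0.0049280405
Multiply by n: 141 * 0.0049280405 = 0.6948537105
Round to 4 dp: 0.6949

0.6949


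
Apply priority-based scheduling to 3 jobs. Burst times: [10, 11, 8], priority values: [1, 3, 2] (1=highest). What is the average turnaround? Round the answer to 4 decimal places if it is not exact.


Sort by priority (ascending = highest first):
Order: [(1, 10), (2, 8), (3, 11)]
Completion times:
  Priority 1, burst=10, C=10
  Priority 2, burst=8, C=18
  Priority 3, burst=11, C=29
Average turnaround = 57/3 = 19.0

19.0


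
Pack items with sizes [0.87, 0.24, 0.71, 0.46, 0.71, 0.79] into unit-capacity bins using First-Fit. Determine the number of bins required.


Place items sequentially using First-Fit:
  Item 0.87 -> new Bin 1
  Item 0.24 -> new Bin 2
  Item 0.71 -> Bin 2 (now 0.95)
  Item 0.46 -> new Bin 3
  Item 0.71 -> new Bin 4
  Item 0.79 -> new Bin 5
Total bins used = 5

5


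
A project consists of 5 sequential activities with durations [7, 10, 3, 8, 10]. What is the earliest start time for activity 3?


Activity 3 starts after activities 1 through 2 complete.
Predecessor durations: [7, 10]
ES = 7 + 10 = 17

17


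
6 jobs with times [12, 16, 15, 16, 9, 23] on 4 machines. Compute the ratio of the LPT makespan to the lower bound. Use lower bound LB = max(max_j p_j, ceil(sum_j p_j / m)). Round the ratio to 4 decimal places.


LPT order: [23, 16, 16, 15, 12, 9]
Machine loads after assignment: [23, 25, 16, 27]
LPT makespan = 27
Lower bound = max(max_job, ceil(total/4)) = max(23, 23) = 23
Ratio = 27 / 23 = 1.1739

1.1739


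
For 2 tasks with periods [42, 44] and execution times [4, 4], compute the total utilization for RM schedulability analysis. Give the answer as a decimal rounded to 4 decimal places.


Compute individual utilizations (exact fractions):
  Task 1: C/T = 4/42 = 2/21 (approx. 0.0952)
  Task 2: C/T = 4/44 = 1/11 (approx. 0.0909)
Total utilization U = 2/21 + 1/11 = 43/231
Rounded to 4 decimal places: U = 0.1861
RM (Liu & Layland) bound for 2 tasks = 0.828427; compare with U = 43/231 (approx. 0.186147)
U <= bound, so schedulable by RM sufficient condition.

0.1861


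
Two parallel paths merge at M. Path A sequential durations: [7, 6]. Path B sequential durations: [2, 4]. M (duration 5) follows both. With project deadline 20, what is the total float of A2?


Forward pass: ES(A2) = sum of predecessors on chain A = 7
EF = ES + duration = 7 + 6 = 13
Backward pass: LF(M) = deadline = 20; LS(M) = 20 - 5 = 15
LF(A2) = LS(M) - sum(successors on chain A) = 15 - 0 = 15
LS = LF - duration = 15 - 6 = 9
Total float = LS - ES = 9 - 7 = 2

2


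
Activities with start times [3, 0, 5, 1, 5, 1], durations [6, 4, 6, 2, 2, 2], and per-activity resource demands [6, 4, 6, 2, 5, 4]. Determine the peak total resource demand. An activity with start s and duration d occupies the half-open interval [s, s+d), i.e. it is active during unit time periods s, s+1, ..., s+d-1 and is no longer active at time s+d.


Each activity i is active on [start_i, start_i + duration_i).
Compute total resource usage per time slot:
  t=0: active resources = [4], total = 4
  t=1: active resources = [4, 2, 4], total = 10
  t=2: active resources = [4, 2, 4], total = 10
  t=3: active resources = [6, 4], total = 10
  t=4: active resources = [6], total = 6
  t=5: active resources = [6, 6, 5], total = 17
  t=6: active resources = [6, 6, 5], total = 17
  t=7: active resources = [6, 6], total = 12
  t=8: active resources = [6, 6], total = 12
  t=9: active resources = [6], total = 6
  t=10: active resources = [6], total = 6
Peak resource demand = 17

17


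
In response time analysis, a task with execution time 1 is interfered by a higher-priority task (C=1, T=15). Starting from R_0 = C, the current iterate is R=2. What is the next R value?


R_next = C + ceil(R_prev / T_hp) * C_hp
ceil(2 / 15) = ceil(0.1333) = 1
Interference = 1 * 1 = 1
R_next = 1 + 1 = 2
R_next = R_prev, so the iteration has converged (response time = 2).

2


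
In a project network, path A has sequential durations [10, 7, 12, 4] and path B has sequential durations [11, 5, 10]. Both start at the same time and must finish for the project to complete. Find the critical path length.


Path A total = 10 + 7 + 12 + 4 = 33
Path B total = 11 + 5 + 10 = 26
Critical path = longest path = max(33, 26) = 33

33


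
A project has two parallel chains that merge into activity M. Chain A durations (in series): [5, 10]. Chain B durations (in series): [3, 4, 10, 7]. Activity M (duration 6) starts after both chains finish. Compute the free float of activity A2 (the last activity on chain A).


ES(A2) = sum of predecessors on chain A = 5
EF(A2) = ES + duration = 5 + 10 = 15
Successor of A2 is M. ES(M) = max(sum(A), sum(B)) = max(15, 24) = 24
Free float = ES(successor) - EF(current) = 24 - 15 = 9

9


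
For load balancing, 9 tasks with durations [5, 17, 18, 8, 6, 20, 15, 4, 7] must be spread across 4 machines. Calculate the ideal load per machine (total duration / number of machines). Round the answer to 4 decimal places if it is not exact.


Total processing time = 5 + 17 + 18 + 8 + 6 + 20 + 15 + 4 + 7 = 100
Number of machines = 4
Ideal balanced load = 100 / 4 = 25.0

25.0


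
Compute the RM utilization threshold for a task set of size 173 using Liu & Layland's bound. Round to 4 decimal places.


Compute 2^(1/173) = 1.0040146684
Subtract 1: 1.0040146684 - 1 = 0.0040146684
Multiply by n: 173 * 0.0040146684 = 0.6945376332
Round to 4 dp: 0.6945

0.6945


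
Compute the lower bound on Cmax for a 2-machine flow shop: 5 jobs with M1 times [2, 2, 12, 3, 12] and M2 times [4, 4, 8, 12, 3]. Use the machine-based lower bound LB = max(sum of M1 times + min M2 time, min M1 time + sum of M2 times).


LB1 = sum(M1 times) + min(M2 times) = 31 + 3 = 34
LB2 = min(M1 times) + sum(M2 times) = 2 + 31 = 33
Lower bound = max(LB1, LB2) = max(34, 33) = 34

34


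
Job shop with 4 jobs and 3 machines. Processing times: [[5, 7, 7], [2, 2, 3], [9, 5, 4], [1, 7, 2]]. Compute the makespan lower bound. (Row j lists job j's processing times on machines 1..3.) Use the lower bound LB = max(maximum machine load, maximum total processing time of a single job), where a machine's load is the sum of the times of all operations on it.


Machine loads:
  Machine 1: 5 + 2 + 9 + 1 = 17
  Machine 2: 7 + 2 + 5 + 7 = 21
  Machine 3: 7 + 3 + 4 + 2 = 16
Max machine load = 21
Job totals:
  Job 1: 19
  Job 2: 7
  Job 3: 18
  Job 4: 10
Max job total = 19
Lower bound = max(21, 19) = 21

21


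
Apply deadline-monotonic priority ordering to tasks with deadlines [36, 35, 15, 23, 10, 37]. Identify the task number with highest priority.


Sort tasks by relative deadline (ascending):
  Task 5: deadline = 10
  Task 3: deadline = 15
  Task 4: deadline = 23
  Task 2: deadline = 35
  Task 1: deadline = 36
  Task 6: deadline = 37
Priority order (highest first): [5, 3, 4, 2, 1, 6]
Highest priority task = 5

5


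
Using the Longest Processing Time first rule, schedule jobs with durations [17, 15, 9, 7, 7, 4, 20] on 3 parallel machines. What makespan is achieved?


Sort jobs in decreasing order (LPT): [20, 17, 15, 9, 7, 7, 4]
Assign each job to the least loaded machine:
  Machine 1: jobs [20, 7], load = 27
  Machine 2: jobs [17, 7, 4], load = 28
  Machine 3: jobs [15, 9], load = 24
Makespan = max load = 28

28


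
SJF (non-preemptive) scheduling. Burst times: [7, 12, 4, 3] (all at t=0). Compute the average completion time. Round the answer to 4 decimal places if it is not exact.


SJF order (ascending): [3, 4, 7, 12]
Completion times:
  Job 1: burst=3, C=3
  Job 2: burst=4, C=7
  Job 3: burst=7, C=14
  Job 4: burst=12, C=26
Average completion = 50/4 = 12.5

12.5


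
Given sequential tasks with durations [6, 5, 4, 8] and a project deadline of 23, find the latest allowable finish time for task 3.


LF(activity 3) = deadline - sum of successor durations
Successors: activities 4 through 4 with durations [8]
Sum of successor durations = 8
LF = 23 - 8 = 15

15


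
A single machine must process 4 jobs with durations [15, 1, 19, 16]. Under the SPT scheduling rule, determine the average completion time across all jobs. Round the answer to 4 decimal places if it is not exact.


Sort jobs by processing time (SPT order): [1, 15, 16, 19]
Compute completion times sequentially:
  Job 1: processing = 1, completes at 1
  Job 2: processing = 15, completes at 16
  Job 3: processing = 16, completes at 32
  Job 4: processing = 19, completes at 51
Sum of completion times = 100
Average completion time = 100/4 = 25.0

25.0


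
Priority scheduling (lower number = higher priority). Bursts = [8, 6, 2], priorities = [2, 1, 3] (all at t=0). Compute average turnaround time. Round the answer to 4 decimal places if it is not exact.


Sort by priority (ascending = highest first):
Order: [(1, 6), (2, 8), (3, 2)]
Completion times:
  Priority 1, burst=6, C=6
  Priority 2, burst=8, C=14
  Priority 3, burst=2, C=16
Average turnaround = 36/3 = 12.0

12.0


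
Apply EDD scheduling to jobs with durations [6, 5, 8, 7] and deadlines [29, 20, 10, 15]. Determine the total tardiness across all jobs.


Sort by due date (EDD order): [(8, 10), (7, 15), (5, 20), (6, 29)]
Compute completion times and tardiness:
  Job 1: p=8, d=10, C=8, tardiness=max(0,8-10)=0
  Job 2: p=7, d=15, C=15, tardiness=max(0,15-15)=0
  Job 3: p=5, d=20, C=20, tardiness=max(0,20-20)=0
  Job 4: p=6, d=29, C=26, tardiness=max(0,26-29)=0
Total tardiness = 0

0


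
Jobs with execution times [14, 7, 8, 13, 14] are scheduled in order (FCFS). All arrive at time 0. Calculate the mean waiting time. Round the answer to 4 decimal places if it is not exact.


FCFS order (as given): [14, 7, 8, 13, 14]
Waiting times:
  Job 1: wait = 0
  Job 2: wait = 14
  Job 3: wait = 21
  Job 4: wait = 29
  Job 5: wait = 42
Sum of waiting times = 106
Average waiting time = 106/5 = 21.2

21.2


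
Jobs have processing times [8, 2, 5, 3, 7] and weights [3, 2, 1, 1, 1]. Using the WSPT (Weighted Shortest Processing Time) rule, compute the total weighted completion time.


Compute p/w ratios and sort ascending (WSPT): [(2, 2), (8, 3), (3, 1), (5, 1), (7, 1)]
Compute weighted completion times:
  Job (p=2,w=2): C=2, w*C=2*2=4
  Job (p=8,w=3): C=10, w*C=3*10=30
  Job (p=3,w=1): C=13, w*C=1*13=13
  Job (p=5,w=1): C=18, w*C=1*18=18
  Job (p=7,w=1): C=25, w*C=1*25=25
Total weighted completion time = 90

90


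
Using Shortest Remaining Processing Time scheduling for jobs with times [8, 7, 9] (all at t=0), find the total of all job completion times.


Since all jobs arrive at t=0, SRPT equals SPT ordering.
SPT order: [7, 8, 9]
Completion times:
  Job 1: p=7, C=7
  Job 2: p=8, C=15
  Job 3: p=9, C=24
Total completion time = 7 + 15 + 24 = 46

46


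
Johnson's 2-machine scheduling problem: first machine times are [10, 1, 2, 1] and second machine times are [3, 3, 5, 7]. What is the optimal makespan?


Apply Johnson's rule:
  Group 1 (a <= b): [(2, 1, 3), (4, 1, 7), (3, 2, 5)]
  Group 2 (a > b): [(1, 10, 3)]
Optimal job order: [2, 4, 3, 1]
Schedule:
  Job 2: M1 done at 1, M2 done at 4
  Job 4: M1 done at 2, M2 done at 11
  Job 3: M1 done at 4, M2 done at 16
  Job 1: M1 done at 14, M2 done at 19
Makespan = 19

19


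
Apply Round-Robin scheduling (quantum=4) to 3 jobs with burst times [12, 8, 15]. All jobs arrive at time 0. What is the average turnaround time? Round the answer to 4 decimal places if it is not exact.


Time quantum = 4
Execution trace:
  J1 runs 4 units, time = 4
  J2 runs 4 units, time = 8
  J3 runs 4 units, time = 12
  J1 runs 4 units, time = 16
  J2 runs 4 units, time = 20
  J3 runs 4 units, time = 24
  J1 runs 4 units, time = 28
  J3 runs 4 units, time = 32
  J3 runs 3 units, time = 35
Finish times: [28, 20, 35]
Average turnaround = 83/3 = 27.6667

27.6667


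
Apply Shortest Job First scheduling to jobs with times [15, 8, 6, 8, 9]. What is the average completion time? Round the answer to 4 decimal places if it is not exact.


SJF order (ascending): [6, 8, 8, 9, 15]
Completion times:
  Job 1: burst=6, C=6
  Job 2: burst=8, C=14
  Job 3: burst=8, C=22
  Job 4: burst=9, C=31
  Job 5: burst=15, C=46
Average completion = 119/5 = 23.8

23.8


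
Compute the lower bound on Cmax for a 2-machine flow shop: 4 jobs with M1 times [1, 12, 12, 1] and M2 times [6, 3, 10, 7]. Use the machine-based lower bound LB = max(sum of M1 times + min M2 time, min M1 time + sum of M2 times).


LB1 = sum(M1 times) + min(M2 times) = 26 + 3 = 29
LB2 = min(M1 times) + sum(M2 times) = 1 + 26 = 27
Lower bound = max(LB1, LB2) = max(29, 27) = 29

29


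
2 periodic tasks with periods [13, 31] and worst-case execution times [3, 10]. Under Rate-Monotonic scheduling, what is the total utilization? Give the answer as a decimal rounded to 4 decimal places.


Compute individual utilizations (exact fractions):
  Task 1: C/T = 3/13 (approx. 0.2308)
  Task 2: C/T = 10/31 (approx. 0.3226)
Total utilization U = 3/13 + 10/31 = 223/403
Rounded to 4 decimal places: U = 0.5533
RM (Liu & Layland) bound for 2 tasks = 0.828427; compare with U = 223/403 (approx. 0.553350)
U <= bound, so schedulable by RM sufficient condition.

0.5533


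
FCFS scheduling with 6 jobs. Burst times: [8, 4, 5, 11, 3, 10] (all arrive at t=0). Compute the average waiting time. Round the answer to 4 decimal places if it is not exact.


FCFS order (as given): [8, 4, 5, 11, 3, 10]
Waiting times:
  Job 1: wait = 0
  Job 2: wait = 8
  Job 3: wait = 12
  Job 4: wait = 17
  Job 5: wait = 28
  Job 6: wait = 31
Sum of waiting times = 96
Average waiting time = 96/6 = 16.0

16.0


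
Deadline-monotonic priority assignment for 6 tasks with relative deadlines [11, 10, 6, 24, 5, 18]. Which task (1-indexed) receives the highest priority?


Sort tasks by relative deadline (ascending):
  Task 5: deadline = 5
  Task 3: deadline = 6
  Task 2: deadline = 10
  Task 1: deadline = 11
  Task 6: deadline = 18
  Task 4: deadline = 24
Priority order (highest first): [5, 3, 2, 1, 6, 4]
Highest priority task = 5

5


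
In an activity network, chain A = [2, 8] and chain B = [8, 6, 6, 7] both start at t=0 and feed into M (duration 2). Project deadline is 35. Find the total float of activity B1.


Forward pass: ES(B1) = sum of predecessors on chain B = 0
EF = ES + duration = 0 + 8 = 8
Backward pass: LF(M) = deadline = 35; LS(M) = 35 - 2 = 33
LF(B1) = LS(M) - sum(successors on chain B) = 33 - 19 = 14
LS = LF - duration = 14 - 8 = 6
Total float = LS - ES = 6 - 0 = 6

6


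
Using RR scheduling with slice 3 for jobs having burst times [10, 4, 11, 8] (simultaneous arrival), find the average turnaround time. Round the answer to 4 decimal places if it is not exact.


Time quantum = 3
Execution trace:
  J1 runs 3 units, time = 3
  J2 runs 3 units, time = 6
  J3 runs 3 units, time = 9
  J4 runs 3 units, time = 12
  J1 runs 3 units, time = 15
  J2 runs 1 units, time = 16
  J3 runs 3 units, time = 19
  J4 runs 3 units, time = 22
  J1 runs 3 units, time = 25
  J3 runs 3 units, time = 28
  J4 runs 2 units, time = 30
  J1 runs 1 units, time = 31
  J3 runs 2 units, time = 33
Finish times: [31, 16, 33, 30]
Average turnaround = 110/4 = 27.5

27.5


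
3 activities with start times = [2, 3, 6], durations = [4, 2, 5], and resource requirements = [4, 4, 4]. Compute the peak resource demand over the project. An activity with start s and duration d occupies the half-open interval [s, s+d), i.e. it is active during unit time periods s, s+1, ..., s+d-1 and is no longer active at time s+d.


Each activity i is active on [start_i, start_i + duration_i).
Compute total resource usage per time slot:
  t=0: active resources = [], total = 0
  t=1: active resources = [], total = 0
  t=2: active resources = [4], total = 4
  t=3: active resources = [4, 4], total = 8
  t=4: active resources = [4, 4], total = 8
  t=5: active resources = [4], total = 4
  t=6: active resources = [4], total = 4
  t=7: active resources = [4], total = 4
  t=8: active resources = [4], total = 4
  t=9: active resources = [4], total = 4
  t=10: active resources = [4], total = 4
Peak resource demand = 8

8


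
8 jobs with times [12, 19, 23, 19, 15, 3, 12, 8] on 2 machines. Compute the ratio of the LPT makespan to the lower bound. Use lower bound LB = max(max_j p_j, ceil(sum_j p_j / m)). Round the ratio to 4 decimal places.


LPT order: [23, 19, 19, 15, 12, 12, 8, 3]
Machine loads after assignment: [58, 53]
LPT makespan = 58
Lower bound = max(max_job, ceil(total/2)) = max(23, 56) = 56
Ratio = 58 / 56 = 1.0357

1.0357


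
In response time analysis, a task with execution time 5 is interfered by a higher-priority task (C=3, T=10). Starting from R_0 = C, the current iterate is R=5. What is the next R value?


R_next = C + ceil(R_prev / T_hp) * C_hp
ceil(5 / 10) = ceil(0.5) = 1
Interference = 1 * 3 = 3
R_next = 5 + 3 = 8

8


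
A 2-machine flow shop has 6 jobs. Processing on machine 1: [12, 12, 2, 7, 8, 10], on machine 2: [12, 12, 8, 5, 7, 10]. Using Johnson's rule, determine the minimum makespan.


Apply Johnson's rule:
  Group 1 (a <= b): [(3, 2, 8), (6, 10, 10), (1, 12, 12), (2, 12, 12)]
  Group 2 (a > b): [(5, 8, 7), (4, 7, 5)]
Optimal job order: [3, 6, 1, 2, 5, 4]
Schedule:
  Job 3: M1 done at 2, M2 done at 10
  Job 6: M1 done at 12, M2 done at 22
  Job 1: M1 done at 24, M2 done at 36
  Job 2: M1 done at 36, M2 done at 48
  Job 5: M1 done at 44, M2 done at 55
  Job 4: M1 done at 51, M2 done at 60
Makespan = 60

60


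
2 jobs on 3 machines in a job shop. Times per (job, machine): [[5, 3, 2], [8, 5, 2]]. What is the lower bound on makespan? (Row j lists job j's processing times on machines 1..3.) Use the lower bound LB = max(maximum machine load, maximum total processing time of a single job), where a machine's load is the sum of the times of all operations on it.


Machine loads:
  Machine 1: 5 + 8 = 13
  Machine 2: 3 + 5 = 8
  Machine 3: 2 + 2 = 4
Max machine load = 13
Job totals:
  Job 1: 10
  Job 2: 15
Max job total = 15
Lower bound = max(13, 15) = 15

15


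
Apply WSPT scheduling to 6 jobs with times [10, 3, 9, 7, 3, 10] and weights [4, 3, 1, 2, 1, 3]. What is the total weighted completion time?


Compute p/w ratios and sort ascending (WSPT): [(3, 3), (10, 4), (3, 1), (10, 3), (7, 2), (9, 1)]
Compute weighted completion times:
  Job (p=3,w=3): C=3, w*C=3*3=9
  Job (p=10,w=4): C=13, w*C=4*13=52
  Job (p=3,w=1): C=16, w*C=1*16=16
  Job (p=10,w=3): C=26, w*C=3*26=78
  Job (p=7,w=2): C=33, w*C=2*33=66
  Job (p=9,w=1): C=42, w*C=1*42=42
Total weighted completion time = 263

263


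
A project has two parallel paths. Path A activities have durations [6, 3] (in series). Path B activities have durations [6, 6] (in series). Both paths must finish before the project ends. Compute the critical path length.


Path A total = 6 + 3 = 9
Path B total = 6 + 6 = 12
Critical path = longest path = max(9, 12) = 12

12


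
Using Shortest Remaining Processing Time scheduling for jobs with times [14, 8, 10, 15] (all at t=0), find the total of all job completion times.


Since all jobs arrive at t=0, SRPT equals SPT ordering.
SPT order: [8, 10, 14, 15]
Completion times:
  Job 1: p=8, C=8
  Job 2: p=10, C=18
  Job 3: p=14, C=32
  Job 4: p=15, C=47
Total completion time = 8 + 18 + 32 + 47 = 105

105


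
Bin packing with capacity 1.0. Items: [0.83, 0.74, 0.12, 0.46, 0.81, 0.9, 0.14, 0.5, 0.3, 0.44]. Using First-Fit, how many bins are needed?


Place items sequentially using First-Fit:
  Item 0.83 -> new Bin 1
  Item 0.74 -> new Bin 2
  Item 0.12 -> Bin 1 (now 0.95)
  Item 0.46 -> new Bin 3
  Item 0.81 -> new Bin 4
  Item 0.9 -> new Bin 5
  Item 0.14 -> Bin 2 (now 0.88)
  Item 0.5 -> Bin 3 (now 0.96)
  Item 0.3 -> new Bin 6
  Item 0.44 -> Bin 6 (now 0.74)
Total bins used = 6

6


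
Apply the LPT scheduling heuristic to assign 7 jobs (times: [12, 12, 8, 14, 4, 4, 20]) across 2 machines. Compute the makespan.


Sort jobs in decreasing order (LPT): [20, 14, 12, 12, 8, 4, 4]
Assign each job to the least loaded machine:
  Machine 1: jobs [20, 12, 4], load = 36
  Machine 2: jobs [14, 12, 8, 4], load = 38
Makespan = max load = 38

38


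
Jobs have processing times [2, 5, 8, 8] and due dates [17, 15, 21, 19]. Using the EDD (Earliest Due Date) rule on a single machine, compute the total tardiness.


Sort by due date (EDD order): [(5, 15), (2, 17), (8, 19), (8, 21)]
Compute completion times and tardiness:
  Job 1: p=5, d=15, C=5, tardiness=max(0,5-15)=0
  Job 2: p=2, d=17, C=7, tardiness=max(0,7-17)=0
  Job 3: p=8, d=19, C=15, tardiness=max(0,15-19)=0
  Job 4: p=8, d=21, C=23, tardiness=max(0,23-21)=2
Total tardiness = 2

2


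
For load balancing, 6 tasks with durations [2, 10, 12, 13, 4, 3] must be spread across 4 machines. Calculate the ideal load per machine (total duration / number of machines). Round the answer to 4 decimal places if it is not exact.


Total processing time = 2 + 10 + 12 + 13 + 4 + 3 = 44
Number of machines = 4
Ideal balanced load = 44 / 4 = 11.0

11.0


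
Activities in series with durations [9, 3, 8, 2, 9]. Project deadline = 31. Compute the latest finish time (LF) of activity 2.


LF(activity 2) = deadline - sum of successor durations
Successors: activities 3 through 5 with durations [8, 2, 9]
Sum of successor durations = 19
LF = 31 - 19 = 12

12


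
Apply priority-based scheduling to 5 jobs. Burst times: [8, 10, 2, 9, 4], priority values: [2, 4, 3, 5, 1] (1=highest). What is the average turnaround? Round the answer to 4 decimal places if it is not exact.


Sort by priority (ascending = highest first):
Order: [(1, 4), (2, 8), (3, 2), (4, 10), (5, 9)]
Completion times:
  Priority 1, burst=4, C=4
  Priority 2, burst=8, C=12
  Priority 3, burst=2, C=14
  Priority 4, burst=10, C=24
  Priority 5, burst=9, C=33
Average turnaround = 87/5 = 17.4

17.4


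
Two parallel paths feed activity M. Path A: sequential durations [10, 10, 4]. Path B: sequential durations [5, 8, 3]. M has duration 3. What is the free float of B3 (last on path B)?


ES(B3) = sum of predecessors on chain B = 13
EF(B3) = ES + duration = 13 + 3 = 16
Successor of B3 is M. ES(M) = max(sum(A), sum(B)) = max(24, 16) = 24
Free float = ES(successor) - EF(current) = 24 - 16 = 8

8


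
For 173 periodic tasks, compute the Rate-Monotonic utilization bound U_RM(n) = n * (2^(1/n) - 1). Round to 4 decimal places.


Compute 2^(1/173) = 1.0040146684
Subtract 1: 1.0040146684 - 1 = 0.0040146684
Multiply by n: 173 * 0.0040146684 = 0.6945376332
Round to 4 dp: 0.6945

0.6945


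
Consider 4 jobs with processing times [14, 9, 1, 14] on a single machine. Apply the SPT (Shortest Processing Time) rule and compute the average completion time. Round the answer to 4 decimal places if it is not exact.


Sort jobs by processing time (SPT order): [1, 9, 14, 14]
Compute completion times sequentially:
  Job 1: processing = 1, completes at 1
  Job 2: processing = 9, completes at 10
  Job 3: processing = 14, completes at 24
  Job 4: processing = 14, completes at 38
Sum of completion times = 73
Average completion time = 73/4 = 18.25

18.25


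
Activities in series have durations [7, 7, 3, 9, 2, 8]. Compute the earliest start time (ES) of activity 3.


Activity 3 starts after activities 1 through 2 complete.
Predecessor durations: [7, 7]
ES = 7 + 7 = 14

14


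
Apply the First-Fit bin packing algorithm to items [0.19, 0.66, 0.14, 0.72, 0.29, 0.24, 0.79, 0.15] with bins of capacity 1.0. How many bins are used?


Place items sequentially using First-Fit:
  Item 0.19 -> new Bin 1
  Item 0.66 -> Bin 1 (now 0.85)
  Item 0.14 -> Bin 1 (now 0.99)
  Item 0.72 -> new Bin 2
  Item 0.29 -> new Bin 3
  Item 0.24 -> Bin 2 (now 0.96)
  Item 0.79 -> new Bin 4
  Item 0.15 -> Bin 3 (now 0.44)
Total bins used = 4

4


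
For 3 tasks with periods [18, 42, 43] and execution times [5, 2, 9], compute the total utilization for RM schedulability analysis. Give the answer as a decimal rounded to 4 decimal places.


Compute individual utilizations (exact fractions):
  Task 1: C/T = 5/18 (approx. 0.2778)
  Task 2: C/T = 2/42 = 1/21 (approx. 0.0476)
  Task 3: C/T = 9/43 (approx. 0.2093)
Total utilization U = 5/18 + 1/21 + 9/43 = 2897/5418
Rounded to 4 decimal places: U = 0.5347
RM (Liu & Layland) bound for 3 tasks = 0.779763; compare with U = 2897/5418 (approx. 0.534699)
U <= bound, so schedulable by RM sufficient condition.

0.5347


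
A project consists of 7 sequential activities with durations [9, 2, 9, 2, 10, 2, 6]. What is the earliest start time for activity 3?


Activity 3 starts after activities 1 through 2 complete.
Predecessor durations: [9, 2]
ES = 9 + 2 = 11

11


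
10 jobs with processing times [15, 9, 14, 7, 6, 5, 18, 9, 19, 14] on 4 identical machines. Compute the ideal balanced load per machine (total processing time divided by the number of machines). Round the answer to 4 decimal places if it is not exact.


Total processing time = 15 + 9 + 14 + 7 + 6 + 5 + 18 + 9 + 19 + 14 = 116
Number of machines = 4
Ideal balanced load = 116 / 4 = 29.0

29.0


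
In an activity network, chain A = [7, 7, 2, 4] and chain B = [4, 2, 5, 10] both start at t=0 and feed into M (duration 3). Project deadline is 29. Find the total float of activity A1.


Forward pass: ES(A1) = sum of predecessors on chain A = 0
EF = ES + duration = 0 + 7 = 7
Backward pass: LF(M) = deadline = 29; LS(M) = 29 - 3 = 26
LF(A1) = LS(M) - sum(successors on chain A) = 26 - 13 = 13
LS = LF - duration = 13 - 7 = 6
Total float = LS - ES = 6 - 0 = 6

6


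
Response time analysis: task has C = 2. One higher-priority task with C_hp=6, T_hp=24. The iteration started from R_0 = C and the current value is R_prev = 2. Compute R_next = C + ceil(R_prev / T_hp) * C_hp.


R_next = C + ceil(R_prev / T_hp) * C_hp
ceil(2 / 24) = ceil(0.0833) = 1
Interference = 1 * 6 = 6
R_next = 2 + 6 = 8

8


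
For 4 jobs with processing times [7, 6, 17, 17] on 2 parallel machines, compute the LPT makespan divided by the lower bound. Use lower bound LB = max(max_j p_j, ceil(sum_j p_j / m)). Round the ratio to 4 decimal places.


LPT order: [17, 17, 7, 6]
Machine loads after assignment: [24, 23]
LPT makespan = 24
Lower bound = max(max_job, ceil(total/2)) = max(17, 24) = 24
Ratio = 24 / 24 = 1.0

1.0


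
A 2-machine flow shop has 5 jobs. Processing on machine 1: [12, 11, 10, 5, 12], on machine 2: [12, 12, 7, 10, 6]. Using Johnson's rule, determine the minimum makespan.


Apply Johnson's rule:
  Group 1 (a <= b): [(4, 5, 10), (2, 11, 12), (1, 12, 12)]
  Group 2 (a > b): [(3, 10, 7), (5, 12, 6)]
Optimal job order: [4, 2, 1, 3, 5]
Schedule:
  Job 4: M1 done at 5, M2 done at 15
  Job 2: M1 done at 16, M2 done at 28
  Job 1: M1 done at 28, M2 done at 40
  Job 3: M1 done at 38, M2 done at 47
  Job 5: M1 done at 50, M2 done at 56
Makespan = 56

56


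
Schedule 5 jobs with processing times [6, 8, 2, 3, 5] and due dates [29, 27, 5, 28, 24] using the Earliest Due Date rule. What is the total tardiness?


Sort by due date (EDD order): [(2, 5), (5, 24), (8, 27), (3, 28), (6, 29)]
Compute completion times and tardiness:
  Job 1: p=2, d=5, C=2, tardiness=max(0,2-5)=0
  Job 2: p=5, d=24, C=7, tardiness=max(0,7-24)=0
  Job 3: p=8, d=27, C=15, tardiness=max(0,15-27)=0
  Job 4: p=3, d=28, C=18, tardiness=max(0,18-28)=0
  Job 5: p=6, d=29, C=24, tardiness=max(0,24-29)=0
Total tardiness = 0

0


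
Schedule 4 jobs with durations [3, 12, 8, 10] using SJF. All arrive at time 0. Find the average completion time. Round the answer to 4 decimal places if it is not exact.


SJF order (ascending): [3, 8, 10, 12]
Completion times:
  Job 1: burst=3, C=3
  Job 2: burst=8, C=11
  Job 3: burst=10, C=21
  Job 4: burst=12, C=33
Average completion = 68/4 = 17.0

17.0


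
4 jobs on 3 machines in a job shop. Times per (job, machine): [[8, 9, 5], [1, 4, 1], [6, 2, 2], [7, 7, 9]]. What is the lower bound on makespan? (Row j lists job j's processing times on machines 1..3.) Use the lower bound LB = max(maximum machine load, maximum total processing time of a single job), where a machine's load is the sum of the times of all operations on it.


Machine loads:
  Machine 1: 8 + 1 + 6 + 7 = 22
  Machine 2: 9 + 4 + 2 + 7 = 22
  Machine 3: 5 + 1 + 2 + 9 = 17
Max machine load = 22
Job totals:
  Job 1: 22
  Job 2: 6
  Job 3: 10
  Job 4: 23
Max job total = 23
Lower bound = max(22, 23) = 23

23


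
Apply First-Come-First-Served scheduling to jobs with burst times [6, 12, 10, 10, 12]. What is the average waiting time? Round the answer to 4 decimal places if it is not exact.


FCFS order (as given): [6, 12, 10, 10, 12]
Waiting times:
  Job 1: wait = 0
  Job 2: wait = 6
  Job 3: wait = 18
  Job 4: wait = 28
  Job 5: wait = 38
Sum of waiting times = 90
Average waiting time = 90/5 = 18.0

18.0


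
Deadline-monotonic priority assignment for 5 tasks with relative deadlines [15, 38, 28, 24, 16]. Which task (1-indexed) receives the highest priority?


Sort tasks by relative deadline (ascending):
  Task 1: deadline = 15
  Task 5: deadline = 16
  Task 4: deadline = 24
  Task 3: deadline = 28
  Task 2: deadline = 38
Priority order (highest first): [1, 5, 4, 3, 2]
Highest priority task = 1

1


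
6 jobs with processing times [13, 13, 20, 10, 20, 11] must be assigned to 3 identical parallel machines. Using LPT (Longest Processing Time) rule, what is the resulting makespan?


Sort jobs in decreasing order (LPT): [20, 20, 13, 13, 11, 10]
Assign each job to the least loaded machine:
  Machine 1: jobs [20, 11], load = 31
  Machine 2: jobs [20, 10], load = 30
  Machine 3: jobs [13, 13], load = 26
Makespan = max load = 31

31


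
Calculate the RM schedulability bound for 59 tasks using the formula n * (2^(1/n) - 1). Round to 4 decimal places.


Compute 2^(1/59) = 1.0118175391
Subtract 1: 1.0118175391 - 1 = 0.0118175391
Multiply by n: 59 * 0.0118175391 = 0.6972348069
Round to 4 dp: 0.6972

0.6972


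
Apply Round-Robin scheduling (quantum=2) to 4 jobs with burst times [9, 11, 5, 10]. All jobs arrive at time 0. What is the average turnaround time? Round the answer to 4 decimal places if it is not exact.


Time quantum = 2
Execution trace:
  J1 runs 2 units, time = 2
  J2 runs 2 units, time = 4
  J3 runs 2 units, time = 6
  J4 runs 2 units, time = 8
  J1 runs 2 units, time = 10
  J2 runs 2 units, time = 12
  J3 runs 2 units, time = 14
  J4 runs 2 units, time = 16
  J1 runs 2 units, time = 18
  J2 runs 2 units, time = 20
  J3 runs 1 units, time = 21
  J4 runs 2 units, time = 23
  J1 runs 2 units, time = 25
  J2 runs 2 units, time = 27
  J4 runs 2 units, time = 29
  J1 runs 1 units, time = 30
  J2 runs 2 units, time = 32
  J4 runs 2 units, time = 34
  J2 runs 1 units, time = 35
Finish times: [30, 35, 21, 34]
Average turnaround = 120/4 = 30.0

30.0
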